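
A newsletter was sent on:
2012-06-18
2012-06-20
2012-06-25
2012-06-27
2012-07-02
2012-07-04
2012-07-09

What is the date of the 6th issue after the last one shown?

Every event lands on a Monday or Wednesday (gaps cycle 2, 5, 2, 5, 2, 5).
So the schedule is: every Monday and Wednesday.
Next Wednesday: 2012-07-11.
Next Monday: 2012-07-16.
The following Wednesday is 2012-07-18.
The following Monday is 2012-07-23.
The following Wednesday is 2012-07-25.
Next Monday: 2012-07-30.

2012-07-30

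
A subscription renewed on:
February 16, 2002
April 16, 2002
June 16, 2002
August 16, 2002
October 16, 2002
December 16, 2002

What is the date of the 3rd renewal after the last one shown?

Each date is the 16th; the gaps (59, 61, 61, 61, 61) track the month lengths.
The rule is the 16th of every 2 months.
Next: February 2003 → February 16, 2003.
Next: April 2003 → April 16, 2003.
Next: June 2003 → June 16, 2003.

June 16, 2003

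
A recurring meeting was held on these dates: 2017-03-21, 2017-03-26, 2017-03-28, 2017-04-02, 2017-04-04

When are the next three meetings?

2017-04-09, 2017-04-11, 2017-04-16

Every event lands on a Tuesday or Sunday (gaps cycle 5, 2, 5, 2).
So the schedule is: every Tuesday and Sunday.
The following Sunday is 2017-04-09.
Next Tuesday: 2017-04-11.
The following Sunday is 2017-04-16.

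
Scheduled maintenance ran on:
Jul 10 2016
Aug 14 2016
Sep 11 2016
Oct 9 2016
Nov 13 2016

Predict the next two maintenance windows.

Dec 11 2016, Jan 8 2017

These are Sundays at 28- or 35-day spacing (35, 28, 28, 35).
The pattern: 2nd Sunday of the month.
2nd Sunday of December 2016: Dec 11 2016.
January 2017 — 2nd Sunday is Jan 8 2017.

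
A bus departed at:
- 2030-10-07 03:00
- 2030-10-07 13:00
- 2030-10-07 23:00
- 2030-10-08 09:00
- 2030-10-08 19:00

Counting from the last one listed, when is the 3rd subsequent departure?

Gaps: 10, 10, 10, 10 hours — each event is 10 hours after the previous one.
2030-10-08 19:00 + 10 h = 2030-10-09 05:00.
2030-10-09 05:00 + 10 h = 2030-10-09 15:00.
2030-10-09 15:00 + 10 h = 2030-10-10 01:00.

2030-10-10 01:00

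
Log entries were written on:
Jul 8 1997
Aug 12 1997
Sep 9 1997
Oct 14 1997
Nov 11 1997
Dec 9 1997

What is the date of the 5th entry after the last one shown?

All dates are Tuesdays, 35, 28, 35, 28, 28 days apart.
Specifically, the 2nd Tuesday of each month.
2nd Tuesday of January 1998: Jan 13 1998.
2nd Tuesday of February 1998: Feb 10 1998.
2nd Tuesday of March 1998: Mar 10 1998.
April 1998 — 2nd Tuesday is Apr 14 1998.
May 1998 — 2nd Tuesday is May 12 1998.

May 12 1998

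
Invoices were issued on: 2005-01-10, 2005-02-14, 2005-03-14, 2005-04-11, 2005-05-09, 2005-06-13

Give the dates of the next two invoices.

These are Mondays at 28- or 35-day spacing (35, 28, 28, 28, 35).
The pattern: 2nd Monday of the month.
2nd Monday of July 2005: 2005-07-11.
August 2005 — 2nd Monday is 2005-08-08.

2005-07-11, 2005-08-08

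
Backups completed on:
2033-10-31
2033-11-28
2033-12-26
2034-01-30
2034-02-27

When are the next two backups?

Every date is a Monday; gaps 28, 28, 35, 28 days.
Each is the last Monday of its month (at least one falls on the 29th or later, ruling out '4th Monday').
Last Monday of March 2034: 2034-03-27.
April 2034 ends with Monday 2034-04-24.

2034-03-27, 2034-04-24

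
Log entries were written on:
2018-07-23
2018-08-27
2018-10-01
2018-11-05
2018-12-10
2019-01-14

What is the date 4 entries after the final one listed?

The spacing is 35, 35, 35, 35, 35 days — always 35 days.
2019-01-14 + 35 days = 2019-02-18.
2019-02-18 + 35 days = 2019-03-25.
2019-03-25 + 35 days = 2019-04-29.
2019-04-29 + 35 days = 2019-06-03.

2019-06-03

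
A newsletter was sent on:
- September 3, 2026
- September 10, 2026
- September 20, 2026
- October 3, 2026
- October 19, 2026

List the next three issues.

Gaps: 7, 10, 13, 16 days — each gap is 3 larger than the previous one.
Next gap: 19 days. October 19, 2026 + 19 days = November 7, 2026.
Next gap: 22 days. November 7, 2026 + 22 days = November 29, 2026.
Next gap: 25 days. November 29, 2026 + 25 days = December 24, 2026.

November 7, 2026; November 29, 2026; December 24, 2026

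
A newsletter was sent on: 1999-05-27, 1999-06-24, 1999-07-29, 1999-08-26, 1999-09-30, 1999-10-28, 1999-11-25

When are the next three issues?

These are Thursdays with 28, 35, 28, 35, 28, 28-day gaps.
Each is the final Thursday of its month — 1999-07-29 is past the 28th, so '4th Thursday' doesn't fit.
Last Thursday of December 1999: 1999-12-30.
January 2000 ends with Thursday 2000-01-27.
Last Thursday of February 2000: 2000-02-24.

1999-12-30, 2000-01-27, 2000-02-24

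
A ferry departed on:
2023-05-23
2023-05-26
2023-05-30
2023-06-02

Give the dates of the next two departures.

Gaps: 3, 4, 3 days — not constant, but cyclic with period 2.
The events fall on every Tuesday and Friday.
The following Tuesday is 2023-06-06.
Next Friday: 2023-06-09.

2023-06-06, 2023-06-09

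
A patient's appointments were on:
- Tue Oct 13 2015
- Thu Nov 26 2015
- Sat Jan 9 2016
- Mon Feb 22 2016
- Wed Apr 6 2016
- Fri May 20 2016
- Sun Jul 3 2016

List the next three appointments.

Tue Aug 16 2016, Thu Sep 29 2016, Sat Nov 12 2016

Every event comes 44 days after the last (44, 44, 44, 44, 44, 44).
Sun Jul 3 2016 + 44 days = Tue Aug 16 2016.
Tue Aug 16 2016 + 44 days = Thu Sep 29 2016.
Thu Sep 29 2016 + 44 days = Sat Nov 12 2016.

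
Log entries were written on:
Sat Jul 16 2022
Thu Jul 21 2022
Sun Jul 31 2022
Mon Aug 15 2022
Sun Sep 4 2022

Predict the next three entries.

Intervals are 5, 10, 15, 20 days — an arithmetic progression with common difference 5.
Next gap: 25 days. Sun Sep 4 2022 + 25 days = Thu Sep 29 2022.
Next gap: 30 days. Thu Sep 29 2022 + 30 days = Sat Oct 29 2022.
Next gap: 35 days. Sat Oct 29 2022 + 35 days = Sat Dec 3 2022.

Thu Sep 29 2022, Sat Oct 29 2022, Sat Dec 3 2022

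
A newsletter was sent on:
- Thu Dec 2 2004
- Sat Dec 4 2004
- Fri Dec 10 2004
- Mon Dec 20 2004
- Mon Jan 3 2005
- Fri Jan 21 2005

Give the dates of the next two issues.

Gaps: 2, 6, 10, 14, 18 days — each gap is 4 larger than the previous one.
Next gap: 22 days. Fri Jan 21 2005 + 22 days = Sat Feb 12 2005.
Next gap: 26 days. Sat Feb 12 2005 + 26 days = Thu Mar 10 2005.

Sat Feb 12 2005, Thu Mar 10 2005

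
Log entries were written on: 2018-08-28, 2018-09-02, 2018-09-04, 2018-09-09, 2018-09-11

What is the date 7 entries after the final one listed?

2018-10-07

Gaps: 5, 2, 5, 2 days — not constant, but cyclic with period 2.
The events fall on every Tuesday and Sunday.
The following Sunday is 2018-09-16.
Next Tuesday: 2018-09-18.
Next Sunday: 2018-09-23.
Next Tuesday: 2018-09-25.
Next Sunday: 2018-09-30.
The following Tuesday is 2018-10-02.
Next Sunday: 2018-10-07.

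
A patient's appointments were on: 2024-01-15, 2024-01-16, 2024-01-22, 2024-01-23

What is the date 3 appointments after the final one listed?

The gap pattern 1, 6, 1 repeats every 2 events.
These are the Mondays and Tuesdays of each week.
The following Monday is 2024-01-29.
Next Tuesday: 2024-01-30.
The following Monday is 2024-02-05.

2024-02-05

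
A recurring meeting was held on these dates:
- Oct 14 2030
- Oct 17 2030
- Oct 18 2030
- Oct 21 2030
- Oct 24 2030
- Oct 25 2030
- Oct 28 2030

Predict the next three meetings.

Every event lands on a Monday or Thursday or Friday (gaps cycle 3, 1, 3, 3, 1, 3).
So the schedule is: every Monday, Thursday and Friday.
The following Thursday is Oct 31 2030.
The following Friday is Nov 1 2030.
Next Monday: Nov 4 2030.

Oct 31 2030, Nov 1 2030, Nov 4 2030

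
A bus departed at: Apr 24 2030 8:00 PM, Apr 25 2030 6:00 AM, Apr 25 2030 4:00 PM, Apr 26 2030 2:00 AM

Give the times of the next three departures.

The interval is a steady 10 hours (10, 10, 10).
Apr 26 2030 2:00 AM + 10 h = Apr 26 2030 12:00 PM.
Apr 26 2030 12:00 PM + 10 h = Apr 26 2030 10:00 PM.
Apr 26 2030 10:00 PM + 10 h = Apr 27 2030 8:00 AM.

Apr 26 2030 12:00 PM, Apr 26 2030 10:00 PM, Apr 27 2030 8:00 AM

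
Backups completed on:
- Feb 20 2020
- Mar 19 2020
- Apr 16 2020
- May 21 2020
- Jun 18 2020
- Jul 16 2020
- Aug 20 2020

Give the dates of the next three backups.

Sep 17 2020, Oct 15 2020, Nov 19 2020

Gaps: 28, 28, 35, 28, 28, 35 days — a mix of 28 and 35. Every date is a Thursday.
Each is the 3rd Thursday of its month.
September 2020 — 3rd Thursday is Sep 17 2020.
October 2020 — 3rd Thursday is Oct 15 2020.
November 2020 — 3rd Thursday is Nov 19 2020.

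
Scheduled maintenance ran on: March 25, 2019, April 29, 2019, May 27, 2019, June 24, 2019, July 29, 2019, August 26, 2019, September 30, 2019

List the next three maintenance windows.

October 28, 2019; November 25, 2019; December 30, 2019

All Mondays; the gaps (35, 28, 28, 35, 28, 35) vary with month length.
This is the last Monday of each month.
Last Monday of October 2019: October 28, 2019.
November 2019 ends with Monday November 25, 2019.
December 2019 ends with Monday December 30, 2019.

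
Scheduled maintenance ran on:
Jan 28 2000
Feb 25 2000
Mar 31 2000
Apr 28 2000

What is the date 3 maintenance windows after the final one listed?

Jul 28 2000

These are Fridays with 28, 35, 28-day gaps.
Each is the final Friday of its month — Mar 31 2000 is past the 28th, so '4th Friday' doesn't fit.
May 2000 ends with Friday May 26 2000.
Last Friday of June 2000: Jun 30 2000.
July 2000 ends with Friday Jul 28 2000.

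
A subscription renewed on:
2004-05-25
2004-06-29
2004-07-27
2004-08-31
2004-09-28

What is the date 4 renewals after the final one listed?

These are Tuesdays with 35, 28, 35, 28-day gaps.
Each is the final Tuesday of its month — 2004-06-29 is past the 28th, so '4th Tuesday' doesn't fit.
October 2004 ends with Tuesday 2004-10-26.
Last Tuesday of November 2004: 2004-11-30.
Last Tuesday of December 2004: 2004-12-28.
January 2005 ends with Tuesday 2005-01-25.

2005-01-25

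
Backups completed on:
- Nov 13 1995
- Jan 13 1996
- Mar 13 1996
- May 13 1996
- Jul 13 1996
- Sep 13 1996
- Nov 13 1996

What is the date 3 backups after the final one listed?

May 13 1997

The day-of-month is always 13 (61, 60, 61, 61, 62, 61 days between events).
So this recurs on the 13th of every 2 months.
Next: January 1997 → Jan 13 1997.
Next: March 1997 → Mar 13 1997.
May 1997: May 13 1997.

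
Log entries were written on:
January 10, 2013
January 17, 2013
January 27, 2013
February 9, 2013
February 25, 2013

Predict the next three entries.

Intervals are 7, 10, 13, 16 days — an arithmetic progression with common difference 3.
Next gap: 19 days. February 25, 2013 + 19 days = March 16, 2013.
Next gap: 22 days. March 16, 2013 + 22 days = April 7, 2013.
Next gap: 25 days. April 7, 2013 + 25 days = May 2, 2013.

March 16, 2013; April 7, 2013; May 2, 2013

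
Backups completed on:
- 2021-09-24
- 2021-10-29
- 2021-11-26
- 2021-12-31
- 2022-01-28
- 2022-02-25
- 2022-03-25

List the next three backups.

2022-04-29, 2022-05-27, 2022-06-24

Every date is a Friday; gaps 35, 28, 35, 28, 28, 28 days.
Each is the last Friday of its month (at least one falls on the 29th or later, ruling out '4th Friday').
April 2022 ends with Friday 2022-04-29.
Last Friday of May 2022: 2022-05-27.
Last Friday of June 2022: 2022-06-24.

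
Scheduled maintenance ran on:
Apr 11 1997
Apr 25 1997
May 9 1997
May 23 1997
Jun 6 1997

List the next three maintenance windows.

The spacing is 14, 14, 14, 14 days — always 14 days.
Jun 6 1997 + 14 days = Jun 20 1997.
Jun 20 1997 + 14 days = Jul 4 1997.
Jul 4 1997 + 14 days = Jul 18 1997.

Jun 20 1997, Jul 4 1997, Jul 18 1997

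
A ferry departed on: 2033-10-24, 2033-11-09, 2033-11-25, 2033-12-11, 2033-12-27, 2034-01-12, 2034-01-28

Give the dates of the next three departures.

Every event comes 16 days after the last (16, 16, 16, 16, 16, 16).
2034-01-28 + 16 days = 2034-02-13.
2034-02-13 + 16 days = 2034-03-01.
2034-03-01 + 16 days = 2034-03-17.

2034-02-13, 2034-03-01, 2034-03-17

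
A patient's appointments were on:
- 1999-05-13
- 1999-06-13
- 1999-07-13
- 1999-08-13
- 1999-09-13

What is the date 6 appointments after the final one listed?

2000-03-13

Gaps: 31, 30, 31, 31 days — not constant. Every event is on the 13th of the month.
Pattern: the 13th of each month.
October 1999: 1999-10-13.
November 1999: 1999-11-13.
Next: December 1999 → 1999-12-13.
Next: January 2000 → 2000-01-13.
Next: February 2000 → 2000-02-13.
Next: March 2000 → 2000-03-13.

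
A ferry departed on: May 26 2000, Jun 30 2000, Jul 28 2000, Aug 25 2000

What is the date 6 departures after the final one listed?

Feb 23 2001

Every date is a Friday; gaps 35, 28, 28 days.
Each is the last Friday of its month (at least one falls on the 29th or later, ruling out '4th Friday').
Last Friday of September 2000: Sep 29 2000.
Last Friday of October 2000: Oct 27 2000.
November 2000 ends with Friday Nov 24 2000.
December 2000 ends with Friday Dec 29 2000.
January 2001 ends with Friday Jan 26 2001.
February 2001 ends with Friday Feb 23 2001.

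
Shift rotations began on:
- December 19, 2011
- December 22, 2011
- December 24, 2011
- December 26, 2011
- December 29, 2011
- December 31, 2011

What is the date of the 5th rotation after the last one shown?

January 12, 2012

Every event lands on a Monday or Thursday or Saturday (gaps cycle 3, 2, 2, 3, 2).
So the schedule is: every Monday, Thursday and Saturday.
Next Monday: January 2, 2012.
The following Thursday is January 5, 2012.
Next Saturday: January 7, 2012.
The following Monday is January 9, 2012.
Next Thursday: January 12, 2012.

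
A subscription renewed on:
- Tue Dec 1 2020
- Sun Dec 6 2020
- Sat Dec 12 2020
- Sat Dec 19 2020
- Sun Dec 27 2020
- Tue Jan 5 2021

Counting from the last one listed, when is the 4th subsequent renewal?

Intervals are 5, 6, 7, 8, 9 days — an arithmetic progression with common difference 1.
Next gap: 10 days. Tue Jan 5 2021 + 10 days = Fri Jan 15 2021.
Next gap: 11 days. Fri Jan 15 2021 + 11 days = Tue Jan 26 2021.
Next gap: 12 days. Tue Jan 26 2021 + 12 days = Sun Feb 7 2021.
Next gap: 13 days. Sun Feb 7 2021 + 13 days = Sat Feb 20 2021.

Sat Feb 20 2021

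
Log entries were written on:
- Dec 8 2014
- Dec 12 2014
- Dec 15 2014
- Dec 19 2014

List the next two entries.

Dec 22 2014, Dec 26 2014

The gap pattern 4, 3, 4 repeats every 2 events.
These are the Mondays and Fridays of each week.
Next Monday: Dec 22 2014.
Next Friday: Dec 26 2014.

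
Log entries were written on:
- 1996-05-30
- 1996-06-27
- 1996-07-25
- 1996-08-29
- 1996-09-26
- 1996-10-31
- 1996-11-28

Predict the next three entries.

1996-12-26, 1997-01-30, 1997-02-27

These are Thursdays with 28, 28, 35, 28, 35, 28-day gaps.
Each is the final Thursday of its month — 1996-05-30 is past the 28th, so '4th Thursday' doesn't fit.
December 1996 ends with Thursday 1996-12-26.
January 1997 ends with Thursday 1997-01-30.
Last Thursday of February 1997: 1997-02-27.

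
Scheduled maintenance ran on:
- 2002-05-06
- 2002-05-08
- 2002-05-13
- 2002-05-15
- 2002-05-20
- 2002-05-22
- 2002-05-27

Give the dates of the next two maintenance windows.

2002-05-29, 2002-06-03

Every event lands on a Monday or Wednesday (gaps cycle 2, 5, 2, 5, 2, 5).
So the schedule is: every Monday and Wednesday.
Next Wednesday: 2002-05-29.
The following Monday is 2002-06-03.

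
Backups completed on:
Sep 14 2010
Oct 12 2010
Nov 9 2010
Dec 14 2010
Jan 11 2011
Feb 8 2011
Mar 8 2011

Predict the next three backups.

Apr 12 2011, May 10 2011, Jun 14 2011

Gaps: 28, 28, 35, 28, 28, 28 days — a mix of 28 and 35. Every date is a Tuesday.
Each is the 2nd Tuesday of its month.
2nd Tuesday of April 2011: Apr 12 2011.
2nd Tuesday of May 2011: May 10 2011.
2nd Tuesday of June 2011: Jun 14 2011.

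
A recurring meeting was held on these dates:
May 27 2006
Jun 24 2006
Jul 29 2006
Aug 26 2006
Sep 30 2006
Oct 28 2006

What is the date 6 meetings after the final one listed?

These are Saturdays with 28, 35, 28, 35, 28-day gaps.
Each is the final Saturday of its month — Jul 29 2006 is past the 28th, so '4th Saturday' doesn't fit.
Last Saturday of November 2006: Nov 25 2006.
December 2006 ends with Saturday Dec 30 2006.
January 2007 ends with Saturday Jan 27 2007.
February 2007 ends with Saturday Feb 24 2007.
March 2007 ends with Saturday Mar 31 2007.
Last Saturday of April 2007: Apr 28 2007.

Apr 28 2007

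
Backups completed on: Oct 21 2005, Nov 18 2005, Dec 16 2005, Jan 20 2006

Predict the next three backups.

Feb 17 2006, Mar 17 2006, Apr 21 2006

All dates are Fridays, 28, 28, 35 days apart.
Specifically, the 3rd Friday of each month.
3rd Friday of February 2006: Feb 17 2006.
3rd Friday of March 2006: Mar 17 2006.
April 2006 — 3rd Friday is Apr 21 2006.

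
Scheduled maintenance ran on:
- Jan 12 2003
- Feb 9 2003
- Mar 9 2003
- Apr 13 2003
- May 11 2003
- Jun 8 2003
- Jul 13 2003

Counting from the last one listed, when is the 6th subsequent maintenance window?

Jan 11 2004

These are Sundays at 28- or 35-day spacing (28, 28, 35, 28, 28, 35).
The pattern: 2nd Sunday of the month.
2nd Sunday of August 2003: Aug 10 2003.
September 2003 — 2nd Sunday is Sep 14 2003.
2nd Sunday of October 2003: Oct 12 2003.
2nd Sunday of November 2003: Nov 9 2003.
December 2003 — 2nd Sunday is Dec 14 2003.
January 2004 — 2nd Sunday is Jan 11 2004.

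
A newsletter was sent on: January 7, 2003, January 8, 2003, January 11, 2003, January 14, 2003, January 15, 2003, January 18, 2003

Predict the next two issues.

Gaps: 1, 3, 3, 1, 3 days — not constant, but cyclic with period 3.
The events fall on every Tuesday, Wednesday and Saturday.
The following Tuesday is January 21, 2003.
Next Wednesday: January 22, 2003.

January 21, 2003; January 22, 2003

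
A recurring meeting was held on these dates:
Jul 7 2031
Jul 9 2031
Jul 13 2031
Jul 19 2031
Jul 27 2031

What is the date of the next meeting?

Aug 6 2031

The spacing grows by 2 each time: 2, 4, 6, 8 days.
Next gap: 10 days. Jul 27 2031 + 10 days = Aug 6 2031.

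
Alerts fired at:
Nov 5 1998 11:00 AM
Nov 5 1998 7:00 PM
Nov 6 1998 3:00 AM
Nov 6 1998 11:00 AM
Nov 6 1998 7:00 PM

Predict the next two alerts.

Nov 7 1998 3:00 AM, Nov 7 1998 11:00 AM

Gaps: 8, 8, 8, 8 hours — each event is 8 hours after the previous one.
Nov 6 1998 7:00 PM + 8 h = Nov 7 1998 3:00 AM.
Nov 7 1998 3:00 AM + 8 h = Nov 7 1998 11:00 AM.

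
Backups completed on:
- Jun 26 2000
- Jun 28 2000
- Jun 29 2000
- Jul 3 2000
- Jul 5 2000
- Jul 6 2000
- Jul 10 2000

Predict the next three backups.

The gap pattern 2, 1, 4, 2, 1, 4 repeats every 3 events.
These are the Mondays, Wednesdays and Thursdays of each week.
The following Wednesday is Jul 12 2000.
The following Thursday is Jul 13 2000.
The following Monday is Jul 17 2000.

Jul 12 2000, Jul 13 2000, Jul 17 2000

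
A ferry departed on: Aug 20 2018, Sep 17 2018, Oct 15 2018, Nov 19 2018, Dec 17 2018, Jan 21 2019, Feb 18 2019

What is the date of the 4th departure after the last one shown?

Jun 17 2019

Gaps: 28, 28, 35, 28, 35, 28 days — a mix of 28 and 35. Every date is a Monday.
Each is the 3rd Monday of its month.
3rd Monday of March 2019: Mar 18 2019.
April 2019 — 3rd Monday is Apr 15 2019.
May 2019 — 3rd Monday is May 20 2019.
3rd Monday of June 2019: Jun 17 2019.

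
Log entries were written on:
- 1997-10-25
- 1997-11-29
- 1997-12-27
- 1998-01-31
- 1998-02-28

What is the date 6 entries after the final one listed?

1998-08-29

Every date is a Saturday; gaps 35, 28, 35, 28 days.
Each is the last Saturday of its month (at least one falls on the 29th or later, ruling out '4th Saturday').
March 1998 ends with Saturday 1998-03-28.
April 1998 ends with Saturday 1998-04-25.
May 1998 ends with Saturday 1998-05-30.
June 1998 ends with Saturday 1998-06-27.
July 1998 ends with Saturday 1998-07-25.
August 1998 ends with Saturday 1998-08-29.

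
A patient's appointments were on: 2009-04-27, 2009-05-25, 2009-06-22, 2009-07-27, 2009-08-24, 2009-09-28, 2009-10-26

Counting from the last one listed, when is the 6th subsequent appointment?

2010-04-26

Gaps: 28, 28, 35, 28, 35, 28 days — a mix of 28 and 35. Every date is a Monday.
Each is the 4th Monday of its month.
November 2009 — 4th Monday is 2009-11-23.
December 2009 — 4th Monday is 2009-12-28.
4th Monday of January 2010: 2010-01-25.
4th Monday of February 2010: 2010-02-22.
4th Monday of March 2010: 2010-03-22.
April 2010 — 4th Monday is 2010-04-26.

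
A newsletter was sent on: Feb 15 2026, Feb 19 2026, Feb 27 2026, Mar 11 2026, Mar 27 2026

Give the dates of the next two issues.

Apr 16 2026, May 10 2026

Intervals are 4, 8, 12, 16 days — an arithmetic progression with common difference 4.
Next gap: 20 days. Mar 27 2026 + 20 days = Apr 16 2026.
Next gap: 24 days. Apr 16 2026 + 24 days = May 10 2026.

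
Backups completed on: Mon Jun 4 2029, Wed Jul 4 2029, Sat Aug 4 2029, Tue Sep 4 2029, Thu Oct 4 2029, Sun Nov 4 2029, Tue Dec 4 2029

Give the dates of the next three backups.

Each date is the 4th; the gaps (30, 31, 31, 30, 31, 30) track the month lengths.
The rule is the 4th of each month.
Next: January 2030 → Fri Jan 4 2030.
Next: February 2030 → Mon Feb 4 2030.
Next: March 2030 → Mon Mar 4 2030.

Fri Jan 4 2030, Mon Feb 4 2030, Mon Mar 4 2030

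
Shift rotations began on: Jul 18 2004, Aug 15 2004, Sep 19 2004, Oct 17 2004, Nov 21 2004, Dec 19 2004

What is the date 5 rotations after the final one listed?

May 15 2005

These are Sundays at 28- or 35-day spacing (28, 35, 28, 35, 28).
The pattern: 3rd Sunday of the month.
3rd Sunday of January 2005: Jan 16 2005.
3rd Sunday of February 2005: Feb 20 2005.
March 2005 — 3rd Sunday is Mar 20 2005.
3rd Sunday of April 2005: Apr 17 2005.
May 2005 — 3rd Sunday is May 15 2005.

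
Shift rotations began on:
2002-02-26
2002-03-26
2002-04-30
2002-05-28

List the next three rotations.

2002-06-25, 2002-07-30, 2002-08-27

All Tuesdays; the gaps (28, 35, 28) vary with month length.
This is the last Tuesday of each month.
Last Tuesday of June 2002: 2002-06-25.
July 2002 ends with Tuesday 2002-07-30.
Last Tuesday of August 2002: 2002-08-27.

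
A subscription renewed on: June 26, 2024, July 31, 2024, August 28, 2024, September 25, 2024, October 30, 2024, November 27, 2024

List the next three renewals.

These are Wednesdays with 35, 28, 28, 35, 28-day gaps.
Each is the final Wednesday of its month — July 31, 2024 is past the 28th, so '4th Wednesday' doesn't fit.
Last Wednesday of December 2024: December 25, 2024.
January 2025 ends with Wednesday January 29, 2025.
Last Wednesday of February 2025: February 26, 2025.

December 25, 2024; January 29, 2025; February 26, 2025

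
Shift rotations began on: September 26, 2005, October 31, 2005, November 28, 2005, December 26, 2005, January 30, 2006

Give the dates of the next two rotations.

February 27, 2006; March 27, 2006

These are Mondays with 35, 28, 28, 35-day gaps.
Each is the final Monday of its month — October 31, 2005 is past the 28th, so '4th Monday' doesn't fit.
February 2006 ends with Monday February 27, 2006.
March 2006 ends with Monday March 27, 2006.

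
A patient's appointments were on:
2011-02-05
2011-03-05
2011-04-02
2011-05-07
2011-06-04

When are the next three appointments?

2011-07-02, 2011-08-06, 2011-09-03

These are Saturdays at 28- or 35-day spacing (28, 28, 35, 28).
The pattern: 1st Saturday of the month.
1st Saturday of July 2011: 2011-07-02.
1st Saturday of August 2011: 2011-08-06.
1st Saturday of September 2011: 2011-09-03.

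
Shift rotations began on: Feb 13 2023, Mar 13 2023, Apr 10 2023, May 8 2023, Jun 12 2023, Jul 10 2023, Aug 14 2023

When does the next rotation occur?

Gaps: 28, 28, 28, 35, 28, 35 days — a mix of 28 and 35. Every date is a Monday.
Each is the 2nd Monday of its month.
2nd Monday of September 2023: Sep 11 2023.

Sep 11 2023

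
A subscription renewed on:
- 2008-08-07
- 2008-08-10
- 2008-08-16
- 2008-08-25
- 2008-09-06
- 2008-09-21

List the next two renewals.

Intervals are 3, 6, 9, 12, 15 days — an arithmetic progression with common difference 3.
Next gap: 18 days. 2008-09-21 + 18 days = 2008-10-09.
Next gap: 21 days. 2008-10-09 + 21 days = 2008-10-30.

2008-10-09, 2008-10-30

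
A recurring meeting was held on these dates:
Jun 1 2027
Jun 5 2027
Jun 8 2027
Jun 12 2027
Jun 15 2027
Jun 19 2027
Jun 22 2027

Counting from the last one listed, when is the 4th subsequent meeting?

The gap pattern 4, 3, 4, 3, 4, 3 repeats every 2 events.
These are the Tuesdays and Saturdays of each week.
Next Saturday: Jun 26 2027.
Next Tuesday: Jun 29 2027.
The following Saturday is Jul 3 2027.
Next Tuesday: Jul 6 2027.

Jul 6 2027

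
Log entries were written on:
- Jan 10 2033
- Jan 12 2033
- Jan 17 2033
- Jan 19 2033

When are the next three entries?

Jan 24 2033, Jan 26 2033, Jan 31 2033

Every event lands on a Monday or Wednesday (gaps cycle 2, 5, 2).
So the schedule is: every Monday and Wednesday.
The following Monday is Jan 24 2033.
Next Wednesday: Jan 26 2033.
The following Monday is Jan 31 2033.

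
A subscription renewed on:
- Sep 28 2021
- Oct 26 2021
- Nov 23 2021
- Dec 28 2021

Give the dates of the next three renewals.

Jan 25 2022, Feb 22 2022, Mar 22 2022

Gaps: 28, 28, 35 days — a mix of 28 and 35. Every date is a Tuesday.
Each is the 4th Tuesday of its month.
4th Tuesday of January 2022: Jan 25 2022.
February 2022 — 4th Tuesday is Feb 22 2022.
March 2022 — 4th Tuesday is Mar 22 2022.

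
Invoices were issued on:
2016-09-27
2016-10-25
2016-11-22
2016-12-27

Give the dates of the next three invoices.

All dates are Tuesdays, 28, 28, 35 days apart.
Specifically, the 4th Tuesday of each month.
January 2017 — 4th Tuesday is 2017-01-24.
4th Tuesday of February 2017: 2017-02-28.
March 2017 — 4th Tuesday is 2017-03-28.

2017-01-24, 2017-02-28, 2017-03-28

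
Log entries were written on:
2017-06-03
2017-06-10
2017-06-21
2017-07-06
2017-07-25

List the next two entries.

2017-08-17, 2017-09-13

Intervals are 7, 11, 15, 19 days — an arithmetic progression with common difference 4.
Next gap: 23 days. 2017-07-25 + 23 days = 2017-08-17.
Next gap: 27 days. 2017-08-17 + 27 days = 2017-09-13.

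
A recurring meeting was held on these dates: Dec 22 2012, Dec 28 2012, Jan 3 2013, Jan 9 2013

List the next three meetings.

Gaps between consecutive events: 6, 6, 6 days — a constant 6-day interval.
Jan 9 2013 + 6 days = Jan 15 2013.
Jan 15 2013 + 6 days = Jan 21 2013.
Jan 21 2013 + 6 days = Jan 27 2013.

Jan 15 2013, Jan 21 2013, Jan 27 2013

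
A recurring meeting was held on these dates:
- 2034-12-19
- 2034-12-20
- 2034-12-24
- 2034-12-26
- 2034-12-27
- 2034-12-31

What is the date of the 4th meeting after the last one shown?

The gap pattern 1, 4, 2, 1, 4 repeats every 3 events.
These are the Tuesdays, Wednesdays and Sundays of each week.
The following Tuesday is 2035-01-02.
The following Wednesday is 2035-01-03.
Next Sunday: 2035-01-07.
Next Tuesday: 2035-01-09.

2035-01-09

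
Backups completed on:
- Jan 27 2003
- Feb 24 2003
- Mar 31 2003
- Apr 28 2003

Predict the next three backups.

Every date is a Monday; gaps 28, 35, 28 days.
Each is the last Monday of its month (at least one falls on the 29th or later, ruling out '4th Monday').
Last Monday of May 2003: May 26 2003.
June 2003 ends with Monday Jun 30 2003.
Last Monday of July 2003: Jul 28 2003.

May 26 2003, Jun 30 2003, Jul 28 2003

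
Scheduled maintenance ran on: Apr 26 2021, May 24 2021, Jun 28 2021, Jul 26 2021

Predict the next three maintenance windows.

Gaps: 28, 35, 28 days — a mix of 28 and 35. Every date is a Monday.
Each is the 4th Monday of its month.
4th Monday of August 2021: Aug 23 2021.
September 2021 — 4th Monday is Sep 27 2021.
4th Monday of October 2021: Oct 25 2021.

Aug 23 2021, Sep 27 2021, Oct 25 2021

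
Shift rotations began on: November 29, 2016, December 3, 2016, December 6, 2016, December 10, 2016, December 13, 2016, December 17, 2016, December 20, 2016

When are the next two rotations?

December 24, 2016; December 27, 2016

The gap pattern 4, 3, 4, 3, 4, 3 repeats every 2 events.
These are the Tuesdays and Saturdays of each week.
The following Saturday is December 24, 2016.
The following Tuesday is December 27, 2016.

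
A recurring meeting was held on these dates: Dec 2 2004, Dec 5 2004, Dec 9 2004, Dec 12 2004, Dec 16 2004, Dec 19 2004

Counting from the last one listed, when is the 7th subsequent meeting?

Jan 13 2005

Every event lands on a Thursday or Sunday (gaps cycle 3, 4, 3, 4, 3).
So the schedule is: every Thursday and Sunday.
Next Thursday: Dec 23 2004.
Next Sunday: Dec 26 2004.
Next Thursday: Dec 30 2004.
The following Sunday is Jan 2 2005.
Next Thursday: Jan 6 2005.
The following Sunday is Jan 9 2005.
Next Thursday: Jan 13 2005.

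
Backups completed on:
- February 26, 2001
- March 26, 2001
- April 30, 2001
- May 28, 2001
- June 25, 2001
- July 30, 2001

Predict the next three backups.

August 27, 2001; September 24, 2001; October 29, 2001

These are Mondays with 28, 35, 28, 28, 35-day gaps.
Each is the final Monday of its month — April 30, 2001 is past the 28th, so '4th Monday' doesn't fit.
Last Monday of August 2001: August 27, 2001.
September 2001 ends with Monday September 24, 2001.
October 2001 ends with Monday October 29, 2001.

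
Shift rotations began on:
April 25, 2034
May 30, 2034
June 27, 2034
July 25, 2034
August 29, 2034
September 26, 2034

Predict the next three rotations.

These are Tuesdays with 35, 28, 28, 35, 28-day gaps.
Each is the final Tuesday of its month — May 30, 2034 is past the 28th, so '4th Tuesday' doesn't fit.
Last Tuesday of October 2034: October 31, 2034.
Last Tuesday of November 2034: November 28, 2034.
December 2034 ends with Tuesday December 26, 2034.

October 31, 2034; November 28, 2034; December 26, 2034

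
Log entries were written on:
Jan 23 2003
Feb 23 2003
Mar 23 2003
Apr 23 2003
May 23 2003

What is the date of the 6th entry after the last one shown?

Each date is the 23rd; the gaps (31, 28, 31, 30) track the month lengths.
The rule is the 23rd of each month.
June 2003: Jun 23 2003.
Next: July 2003 → Jul 23 2003.
Next: August 2003 → Aug 23 2003.
Next: September 2003 → Sep 23 2003.
October 2003: Oct 23 2003.
November 2003: Nov 23 2003.

Nov 23 2003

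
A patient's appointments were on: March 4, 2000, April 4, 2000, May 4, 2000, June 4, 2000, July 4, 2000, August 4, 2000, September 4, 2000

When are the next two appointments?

October 4, 2000; November 4, 2000

The day-of-month is always 4 (31, 30, 31, 30, 31, 31 days between events).
So this recurs on the 4th of each month.
October 2000: October 4, 2000.
Next: November 2000 → November 4, 2000.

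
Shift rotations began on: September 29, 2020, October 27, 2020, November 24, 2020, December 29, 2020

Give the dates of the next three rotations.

January 26, 2021; February 23, 2021; March 30, 2021

These are Tuesdays with 28, 28, 35-day gaps.
Each is the final Tuesday of its month — September 29, 2020 is past the 28th, so '4th Tuesday' doesn't fit.
Last Tuesday of January 2021: January 26, 2021.
Last Tuesday of February 2021: February 23, 2021.
Last Tuesday of March 2021: March 30, 2021.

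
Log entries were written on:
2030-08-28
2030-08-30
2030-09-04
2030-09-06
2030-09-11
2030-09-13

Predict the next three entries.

2030-09-18, 2030-09-20, 2030-09-25

Every event lands on a Wednesday or Friday (gaps cycle 2, 5, 2, 5, 2).
So the schedule is: every Wednesday and Friday.
Next Wednesday: 2030-09-18.
The following Friday is 2030-09-20.
The following Wednesday is 2030-09-25.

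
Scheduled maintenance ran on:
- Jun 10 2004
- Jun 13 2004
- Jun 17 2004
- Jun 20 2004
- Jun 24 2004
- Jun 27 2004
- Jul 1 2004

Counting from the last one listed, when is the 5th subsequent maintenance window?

The gap pattern 3, 4, 3, 4, 3, 4 repeats every 2 events.
These are the Thursdays and Sundays of each week.
Next Sunday: Jul 4 2004.
The following Thursday is Jul 8 2004.
The following Sunday is Jul 11 2004.
Next Thursday: Jul 15 2004.
The following Sunday is Jul 18 2004.

Jul 18 2004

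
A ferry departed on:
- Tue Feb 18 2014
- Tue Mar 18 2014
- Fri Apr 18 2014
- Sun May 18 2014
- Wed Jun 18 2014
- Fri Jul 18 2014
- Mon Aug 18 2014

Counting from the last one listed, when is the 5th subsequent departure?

Gaps: 28, 31, 30, 31, 30, 31 days — not constant. Every event is on the 18th of the month.
Pattern: the 18th of each month.
Next: September 2014 → Thu Sep 18 2014.
Next: October 2014 → Sat Oct 18 2014.
Next: November 2014 → Tue Nov 18 2014.
December 2014: Thu Dec 18 2014.
Next: January 2015 → Sun Jan 18 2015.

Sun Jan 18 2015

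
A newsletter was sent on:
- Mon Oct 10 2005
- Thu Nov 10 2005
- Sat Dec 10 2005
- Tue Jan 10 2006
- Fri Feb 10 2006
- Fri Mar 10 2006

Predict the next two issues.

Mon Apr 10 2006, Wed May 10 2006

Gaps: 31, 30, 31, 31, 28 days — not constant. Every event is on the 10th of the month.
Pattern: the 10th of each month.
April 2006: Mon Apr 10 2006.
Next: May 2006 → Wed May 10 2006.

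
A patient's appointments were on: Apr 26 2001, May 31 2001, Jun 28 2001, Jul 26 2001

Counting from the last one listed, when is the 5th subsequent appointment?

Dec 27 2001

All Thursdays; the gaps (35, 28, 28) vary with month length.
This is the last Thursday of each month.
Last Thursday of August 2001: Aug 30 2001.
September 2001 ends with Thursday Sep 27 2001.
October 2001 ends with Thursday Oct 25 2001.
November 2001 ends with Thursday Nov 29 2001.
Last Thursday of December 2001: Dec 27 2001.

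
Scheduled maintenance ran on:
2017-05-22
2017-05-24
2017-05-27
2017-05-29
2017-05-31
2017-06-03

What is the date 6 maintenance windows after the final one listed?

2017-06-17

Gaps: 2, 3, 2, 2, 3 days — not constant, but cyclic with period 3.
The events fall on every Monday, Wednesday and Saturday.
The following Monday is 2017-06-05.
Next Wednesday: 2017-06-07.
Next Saturday: 2017-06-10.
Next Monday: 2017-06-12.
Next Wednesday: 2017-06-14.
Next Saturday: 2017-06-17.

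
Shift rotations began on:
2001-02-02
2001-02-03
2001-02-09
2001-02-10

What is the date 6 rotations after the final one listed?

2001-03-03

The gap pattern 1, 6, 1 repeats every 2 events.
These are the Fridays and Saturdays of each week.
Next Friday: 2001-02-16.
Next Saturday: 2001-02-17.
The following Friday is 2001-02-23.
Next Saturday: 2001-02-24.
Next Friday: 2001-03-02.
Next Saturday: 2001-03-03.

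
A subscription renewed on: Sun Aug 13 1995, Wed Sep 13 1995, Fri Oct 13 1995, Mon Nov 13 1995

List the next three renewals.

Gaps: 31, 30, 31 days — not constant. Every event is on the 13th of the month.
Pattern: the 13th of each month.
Next: December 1995 → Wed Dec 13 1995.
Next: January 1996 → Sat Jan 13 1996.
February 1996: Tue Feb 13 1996.

Wed Dec 13 1995, Sat Jan 13 1996, Tue Feb 13 1996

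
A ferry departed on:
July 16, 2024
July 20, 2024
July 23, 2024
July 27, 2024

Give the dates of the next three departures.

July 30, 2024; August 3, 2024; August 6, 2024

The gap pattern 4, 3, 4 repeats every 2 events.
These are the Tuesdays and Saturdays of each week.
Next Tuesday: July 30, 2024.
Next Saturday: August 3, 2024.
The following Tuesday is August 6, 2024.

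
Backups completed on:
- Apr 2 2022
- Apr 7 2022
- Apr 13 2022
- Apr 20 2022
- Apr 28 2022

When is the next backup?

May 7 2022

Gaps: 5, 6, 7, 8 days — each gap is 1 larger than the previous one.
Next gap: 9 days. Apr 28 2022 + 9 days = May 7 2022.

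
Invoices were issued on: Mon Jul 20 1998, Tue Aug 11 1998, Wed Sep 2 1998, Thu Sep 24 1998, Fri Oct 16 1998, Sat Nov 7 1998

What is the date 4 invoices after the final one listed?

Wed Feb 3 1999

Gaps between consecutive events: 22, 22, 22, 22, 22 days — a constant 22-day interval.
Sat Nov 7 1998 + 22 days = Sun Nov 29 1998.
Sun Nov 29 1998 + 22 days = Mon Dec 21 1998.
Mon Dec 21 1998 + 22 days = Tue Jan 12 1999.
Tue Jan 12 1999 + 22 days = Wed Feb 3 1999.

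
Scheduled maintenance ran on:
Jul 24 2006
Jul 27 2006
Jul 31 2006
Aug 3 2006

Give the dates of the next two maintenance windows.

Every event lands on a Monday or Thursday (gaps cycle 3, 4, 3).
So the schedule is: every Monday and Thursday.
Next Monday: Aug 7 2006.
Next Thursday: Aug 10 2006.

Aug 7 2006, Aug 10 2006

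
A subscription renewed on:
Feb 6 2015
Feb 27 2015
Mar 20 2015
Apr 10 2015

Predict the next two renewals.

May 1 2015, May 22 2015

Every event comes 21 days after the last (21, 21, 21).
Apr 10 2015 + 21 days = May 1 2015.
May 1 2015 + 21 days = May 22 2015.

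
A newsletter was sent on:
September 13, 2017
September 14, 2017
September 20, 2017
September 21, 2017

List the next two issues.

September 27, 2017; September 28, 2017

The gap pattern 1, 6, 1 repeats every 2 events.
These are the Wednesdays and Thursdays of each week.
The following Wednesday is September 27, 2017.
Next Thursday: September 28, 2017.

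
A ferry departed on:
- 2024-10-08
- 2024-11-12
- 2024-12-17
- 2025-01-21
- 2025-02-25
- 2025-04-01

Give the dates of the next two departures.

2025-05-06, 2025-06-10

Gaps between consecutive events: 35, 35, 35, 35, 35 days — a constant 35-day interval.
2025-04-01 + 35 days = 2025-05-06.
2025-05-06 + 35 days = 2025-06-10.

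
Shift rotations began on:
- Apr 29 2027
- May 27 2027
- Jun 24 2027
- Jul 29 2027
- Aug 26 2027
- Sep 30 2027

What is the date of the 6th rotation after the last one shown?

These are Thursdays with 28, 28, 35, 28, 35-day gaps.
Each is the final Thursday of its month — Apr 29 2027 is past the 28th, so '4th Thursday' doesn't fit.
Last Thursday of October 2027: Oct 28 2027.
November 2027 ends with Thursday Nov 25 2027.
Last Thursday of December 2027: Dec 30 2027.
Last Thursday of January 2028: Jan 27 2028.
Last Thursday of February 2028: Feb 24 2028.
Last Thursday of March 2028: Mar 30 2028.

Mar 30 2028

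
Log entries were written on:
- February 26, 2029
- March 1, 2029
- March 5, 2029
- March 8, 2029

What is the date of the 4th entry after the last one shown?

March 22, 2029

The gap pattern 3, 4, 3 repeats every 2 events.
These are the Mondays and Thursdays of each week.
Next Monday: March 12, 2029.
The following Thursday is March 15, 2029.
Next Monday: March 19, 2029.
Next Thursday: March 22, 2029.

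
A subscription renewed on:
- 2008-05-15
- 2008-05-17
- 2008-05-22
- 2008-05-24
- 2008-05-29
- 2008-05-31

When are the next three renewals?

2008-06-05, 2008-06-07, 2008-06-12

Every event lands on a Thursday or Saturday (gaps cycle 2, 5, 2, 5, 2).
So the schedule is: every Thursday and Saturday.
The following Thursday is 2008-06-05.
The following Saturday is 2008-06-07.
The following Thursday is 2008-06-12.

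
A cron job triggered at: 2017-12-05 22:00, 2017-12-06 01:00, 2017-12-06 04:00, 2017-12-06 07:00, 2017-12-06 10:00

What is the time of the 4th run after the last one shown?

2017-12-06 22:00

Gaps: 3, 3, 3, 3 hours — each event is 3 hours after the previous one.
2017-12-06 10:00 + 3 h = 2017-12-06 13:00.
2017-12-06 13:00 + 3 h = 2017-12-06 16:00.
2017-12-06 16:00 + 3 h = 2017-12-06 19:00.
2017-12-06 19:00 + 3 h = 2017-12-06 22:00.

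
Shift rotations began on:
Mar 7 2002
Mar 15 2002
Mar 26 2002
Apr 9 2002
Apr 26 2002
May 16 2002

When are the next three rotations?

Gaps: 8, 11, 14, 17, 20 days — each gap is 3 larger than the previous one.
Next gap: 23 days. May 16 2002 + 23 days = Jun 8 2002.
Next gap: 26 days. Jun 8 2002 + 26 days = Jul 4 2002.
Next gap: 29 days. Jul 4 2002 + 29 days = Aug 2 2002.

Jun 8 2002, Jul 4 2002, Aug 2 2002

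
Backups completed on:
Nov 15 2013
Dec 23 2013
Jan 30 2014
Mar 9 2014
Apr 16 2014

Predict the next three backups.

May 24 2014, Jul 1 2014, Aug 8 2014

Gaps between consecutive events: 38, 38, 38, 38 days — a constant 38-day interval.
Apr 16 2014 + 38 days = May 24 2014.
May 24 2014 + 38 days = Jul 1 2014.
Jul 1 2014 + 38 days = Aug 8 2014.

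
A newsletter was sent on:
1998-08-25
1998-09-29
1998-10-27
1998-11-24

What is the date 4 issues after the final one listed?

1999-03-30

Every date is a Tuesday; gaps 35, 28, 28 days.
Each is the last Tuesday of its month (at least one falls on the 29th or later, ruling out '4th Tuesday').
Last Tuesday of December 1998: 1998-12-29.
Last Tuesday of January 1999: 1999-01-26.
Last Tuesday of February 1999: 1999-02-23.
Last Tuesday of March 1999: 1999-03-30.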